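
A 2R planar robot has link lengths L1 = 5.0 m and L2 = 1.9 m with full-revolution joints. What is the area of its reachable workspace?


r_max = L1 + L2 = 6.9 m
r_min = |L1 - L2| = 3.1 m
Area = pi*(r_max^2 - r_min^2)
= pi*(47.61 - 9.61)
= pi * 38.0
= 119.3805 m^2


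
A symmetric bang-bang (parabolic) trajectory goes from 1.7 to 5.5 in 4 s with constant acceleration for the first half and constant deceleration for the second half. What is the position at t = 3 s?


Symmetric rest-to-rest: each phase covers (pf-p0)/2 in time T/2. 0.5*a*(T/2)^2 = (pf-p0)/2 => a = 4*(pf-p0)/T^2
a = 4*(5.5-1.7)/4^2 = 0.95
t = 3 is in the deceleration phase (t > T/2).
p = pf - 0.5*a*(T-t)^2 = 5.5 - 0.5*0.95*1^2
= 5.025


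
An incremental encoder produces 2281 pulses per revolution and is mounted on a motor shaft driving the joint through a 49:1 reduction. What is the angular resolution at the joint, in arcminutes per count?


counts per rev = 2281
effective counts at joint = 2281 * 49 = 111769
resolution = 360*60 / 111769
= 0.1933 arcmin/count


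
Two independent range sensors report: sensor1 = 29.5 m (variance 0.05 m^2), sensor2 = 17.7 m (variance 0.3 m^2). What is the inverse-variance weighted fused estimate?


w1 = (1/var1) / (1/var1 + 1/var2)
   = 20.0 / (20.0 + 3.3333) = 0.8571
w2 = 1 - w1 = 0.1429
fused = w1*s1 + w2*s2 = 25.2857 + 2.5286
= 27.8143 m


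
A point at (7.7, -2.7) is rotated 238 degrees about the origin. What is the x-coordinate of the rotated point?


x' = x*cos(theta) - y*sin(theta)
cos(238 deg) = -0.5299, sin(238 deg) = -0.848
x' = 7.7 * -0.5299 - -2.7 * -0.848
= -4.0804 - 2.2897
= -6.3701


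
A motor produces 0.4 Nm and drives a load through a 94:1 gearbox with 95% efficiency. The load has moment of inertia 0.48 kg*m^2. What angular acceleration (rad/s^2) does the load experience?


tau_out = tau_motor * N * eta
= 0.4 * 94 * 0.95 = 35.72 Nm
alpha = tau_out / I = 35.72 / 0.48
= 74.4167 rad/s^2


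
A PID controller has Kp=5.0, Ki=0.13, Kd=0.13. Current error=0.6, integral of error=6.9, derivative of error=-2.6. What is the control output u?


u = Kp*e + Ki*int(e) + Kd*de/dt
= 5.0*0.6 + 0.13*6.9 + 0.13*(-2.6)
= 3.0 + 0.897 + -0.338
= 3.559


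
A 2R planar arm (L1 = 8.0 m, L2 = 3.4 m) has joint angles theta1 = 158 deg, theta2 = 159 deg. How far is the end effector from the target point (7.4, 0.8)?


End effector via forward kinematics:
x = L1*cos(t1) + L2*cos(t1+t2) = -4.9309
y = L1*sin(t1) + L2*sin(t1+t2) = 0.6781
Distance to target:
d = sqrt((7.4 - -4.9309)^2 + (0.8 - 0.6781)^2)
= sqrt(152.0503 + 0.0149)
= 12.3315 m


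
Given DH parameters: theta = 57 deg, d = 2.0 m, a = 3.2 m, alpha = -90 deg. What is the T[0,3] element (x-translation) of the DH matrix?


T[0,3] = a * cos(theta)
= 3.2 * cos(57 deg)
= 3.2 * 0.5446
= 1.7428


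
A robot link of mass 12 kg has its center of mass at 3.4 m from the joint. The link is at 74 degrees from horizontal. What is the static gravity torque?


tau = m*g*L*cos(angle)
= 12 * 9.81 * 3.4 * cos(74 deg)
= 12 * 9.81 * 3.4 * 0.2756
= 110.3233 Nm


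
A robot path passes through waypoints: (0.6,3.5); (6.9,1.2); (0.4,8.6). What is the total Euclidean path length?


Segment lengths:
  seg1 = sqrt((6.3)^2 + (-2.3)^2) = 6.7067
  seg2 = sqrt((-6.5)^2 + (7.4)^2) = 9.8494
Total = 16.5561


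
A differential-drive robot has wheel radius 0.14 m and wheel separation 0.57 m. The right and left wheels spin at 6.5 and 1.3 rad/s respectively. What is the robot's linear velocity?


vR = r*wR = 0.14*6.5 = 0.91 m/s
vL = r*wL = 0.14*1.3 = 0.182 m/s
v = (vR+vL)/2 = 0.546 m/s
omega = (vR-vL)/L = 1.2772 rad/s
linear velocity = 0.546 m/s


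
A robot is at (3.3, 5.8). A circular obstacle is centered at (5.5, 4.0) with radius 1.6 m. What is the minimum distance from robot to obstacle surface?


center_dist = sqrt((3.3-5.5)^2 + (5.8-4.0)^2)
= sqrt(4.84 + 3.24)
= 2.8425
min_dist = center_dist - radius = 2.8425 - 1.6 = 1.2425 m


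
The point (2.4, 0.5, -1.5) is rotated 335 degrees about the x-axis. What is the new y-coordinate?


Rotation about x-axis: y' = y*cos(theta) - z*sin(theta)
= 0.5 * 0.9063 - -1.5 * -0.4226
= -0.1808


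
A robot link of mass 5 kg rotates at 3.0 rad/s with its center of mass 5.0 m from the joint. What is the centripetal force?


F = m * omega^2 * r
= 5 * 3.0^2 * 5.0
= 5 * 9.0 * 5.0
= 225.0 N


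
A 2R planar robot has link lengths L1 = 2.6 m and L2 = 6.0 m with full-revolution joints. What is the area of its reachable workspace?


r_max = L1 + L2 = 8.6 m
r_min = |L1 - L2| = 3.4 m
Area = pi*(r_max^2 - r_min^2)
= pi*(73.96 - 11.56)
= pi * 62.4
= 196.0354 m^2


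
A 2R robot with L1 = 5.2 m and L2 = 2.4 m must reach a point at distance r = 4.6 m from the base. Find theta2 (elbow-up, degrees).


cos(theta2) = (r^2 - L1^2 - L2^2) / (2*L1*L2)
cos(theta2) = (21.16 - 27.04 - 5.76) / 24.96
cos(theta2) = -0.466346
theta2 = 117.7974 degrees


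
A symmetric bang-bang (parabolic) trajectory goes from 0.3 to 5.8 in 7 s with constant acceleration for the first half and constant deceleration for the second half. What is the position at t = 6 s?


Symmetric rest-to-rest: each phase covers (pf-p0)/2 in time T/2. 0.5*a*(T/2)^2 = (pf-p0)/2 => a = 4*(pf-p0)/T^2
a = 4*(5.8-0.3)/7^2 = 0.449
t = 6 is in the deceleration phase (t > T/2).
p = pf - 0.5*a*(T-t)^2 = 5.8 - 0.5*0.449*1^2
= 5.5755


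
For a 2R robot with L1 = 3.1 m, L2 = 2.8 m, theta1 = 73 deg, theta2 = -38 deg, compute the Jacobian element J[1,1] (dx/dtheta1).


J[1,1] = -L1*sin(t1) - L2*sin(t1+t2)
= -3.1*sin(73) - 2.8*sin(35)
= -4.5706


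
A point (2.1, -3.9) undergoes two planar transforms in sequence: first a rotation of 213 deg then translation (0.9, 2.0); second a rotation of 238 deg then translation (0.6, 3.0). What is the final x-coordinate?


After transform 1:
x1 = cos(213)*2.1 - sin(213)*-3.9 + 0.9 = -2.9853
y1 = sin(213)*2.1 + cos(213)*-3.9 + 2.0 = 4.1271
After transform 2:
x2 = cos(238)*-2.9853 - sin(238)*4.1271 + 0.6
= 5.6819


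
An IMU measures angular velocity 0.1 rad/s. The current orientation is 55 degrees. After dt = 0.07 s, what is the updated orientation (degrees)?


delta_theta = w * dt = 0.1 * 0.07 = 0.007 rad
= 0.4011 deg
theta_new = 55 + 0.4011 = 55.4011 deg


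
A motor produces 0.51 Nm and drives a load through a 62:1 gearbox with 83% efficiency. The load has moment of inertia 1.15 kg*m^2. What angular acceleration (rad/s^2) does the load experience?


tau_out = tau_motor * N * eta
= 0.51 * 62 * 0.83 = 26.2446 Nm
alpha = tau_out / I = 26.2446 / 1.15
= 22.8214 rad/s^2


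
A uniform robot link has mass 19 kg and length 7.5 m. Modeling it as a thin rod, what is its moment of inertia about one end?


I = (1/3) * m * L^2
= (1/3) * 19 * 7.5^2
= 0.333333 * 19 * 56.25
= 356.25 kg*m^2


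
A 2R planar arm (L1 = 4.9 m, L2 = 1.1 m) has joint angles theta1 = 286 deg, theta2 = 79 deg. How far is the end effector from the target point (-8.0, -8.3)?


End effector via forward kinematics:
x = L1*cos(t1) + L2*cos(t1+t2) = 2.4464
y = L1*sin(t1) + L2*sin(t1+t2) = -4.6143
Distance to target:
d = sqrt((-8.0 - 2.4464)^2 + (-8.3 - -4.6143)^2)
= sqrt(109.1281 + 13.5843)
= 11.0776 m


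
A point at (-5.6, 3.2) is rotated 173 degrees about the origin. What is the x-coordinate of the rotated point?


x' = x*cos(theta) - y*sin(theta)
cos(173 deg) = -0.9925, sin(173 deg) = 0.1219
x' = -5.6 * -0.9925 - 3.2 * 0.1219
= 5.5583 - 0.39
= 5.1683


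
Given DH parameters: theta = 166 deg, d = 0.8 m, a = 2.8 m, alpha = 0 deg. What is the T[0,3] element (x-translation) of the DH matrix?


T[0,3] = a * cos(theta)
= 2.8 * cos(166 deg)
= 2.8 * -0.9703
= -2.7168


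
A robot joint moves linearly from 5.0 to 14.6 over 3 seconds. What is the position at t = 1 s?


s = t/T = 1/3 = 0.3333
p(t) = p0 + (pf-p0)*s
= 5.0 + (14.6 - 5.0) * 0.3333
= 8.2


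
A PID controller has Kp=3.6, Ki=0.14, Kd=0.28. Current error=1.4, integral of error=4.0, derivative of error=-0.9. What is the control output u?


u = Kp*e + Ki*int(e) + Kd*de/dt
= 3.6*1.4 + 0.14*4.0 + 0.28*(-0.9)
= 5.04 + 0.56 + -0.252
= 5.348


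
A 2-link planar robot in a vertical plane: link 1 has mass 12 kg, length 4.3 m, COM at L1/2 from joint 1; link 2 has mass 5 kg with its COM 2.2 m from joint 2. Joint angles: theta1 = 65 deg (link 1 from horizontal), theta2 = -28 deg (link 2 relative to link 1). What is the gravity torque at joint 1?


Horizontal distance from joint 1 to link-1 COM:
  x_c1 = (L1/2)*cos(t1) = 2.15 * 0.4226 = 0.9086 m
Horizontal distance from joint 1 to link-2 COM:
  x_c2 = L1*cos(t1) + Lc2*cos(t1+t2)
       = 4.3*0.4226 + 2.2*0.7986 = 3.5743 m
tau1 = m1*g*x_c1 + m2*g*x_c2
     = 12*9.81*0.9086 + 5*9.81*3.5743
     = 106.9638 + 175.3173
     = 282.2811 Nm


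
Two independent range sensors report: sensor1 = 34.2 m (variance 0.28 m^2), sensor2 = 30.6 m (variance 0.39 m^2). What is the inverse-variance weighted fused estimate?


w1 = (1/var1) / (1/var1 + 1/var2)
   = 3.5714 / (3.5714 + 2.5641) = 0.5821
w2 = 1 - w1 = 0.4179
fused = w1*s1 + w2*s2 = 19.9075 + 12.7881
= 32.6955 m


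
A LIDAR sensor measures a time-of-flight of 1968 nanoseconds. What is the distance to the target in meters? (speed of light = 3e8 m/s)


tof = 1968 ns = 1.968e-06 s
dist = c * tof / 2
= 3e8 * 1.968e-06 / 2
= 295.2 m


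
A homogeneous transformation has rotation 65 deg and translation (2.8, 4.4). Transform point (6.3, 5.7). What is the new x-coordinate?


x' = cos(theta)*px - sin(theta)*py + tx
= 0.4226*6.3 - 0.9063*5.7 + 2.8
= 0.2965


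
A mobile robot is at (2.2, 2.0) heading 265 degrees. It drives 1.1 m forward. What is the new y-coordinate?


y_new = y0 + d*sin(theta)
= 2.0 + 1.1*sin(265)
= 2.0 + -1.0958
= 0.9042


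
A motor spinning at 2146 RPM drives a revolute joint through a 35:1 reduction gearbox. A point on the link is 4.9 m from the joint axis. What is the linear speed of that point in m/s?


omega_motor = 2146 * 2*pi/60 = 224.7286 rad/s
omega_joint = omega_motor / 35 = 6.4208 rad/s
v = omega_joint * r = 6.4208 * 4.9
= 31.462 m/s


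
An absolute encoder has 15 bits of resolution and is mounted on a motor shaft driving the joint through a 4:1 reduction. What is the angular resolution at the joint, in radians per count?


counts = 2^15 = 32768
effective counts at joint = 32768 * 4 = 131072
resolution = 2*pi / 131072
= 4.7937e-05 rad/count


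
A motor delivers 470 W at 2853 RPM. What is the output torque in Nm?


omega = 2853 * 2*pi/60 = 298.7655 rad/s
tau = P / omega = 470 / 298.7655
= 1.5731 Nm


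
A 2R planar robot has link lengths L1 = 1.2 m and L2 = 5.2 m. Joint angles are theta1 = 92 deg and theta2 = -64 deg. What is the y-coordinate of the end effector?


Convert angles to radians: theta1 = 1.6057, theta2 = -1.117
y = L1*sin(theta1) + L2*sin(theta1+theta2)
y = 1.1993 + 2.4413
y = 3.6405


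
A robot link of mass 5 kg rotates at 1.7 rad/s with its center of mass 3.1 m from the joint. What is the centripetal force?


F = m * omega^2 * r
= 5 * 1.7^2 * 3.1
= 5 * 2.89 * 3.1
= 44.795 N


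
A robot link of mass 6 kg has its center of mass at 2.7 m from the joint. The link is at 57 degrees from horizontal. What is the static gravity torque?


tau = m*g*L*cos(angle)
= 6 * 9.81 * 2.7 * cos(57 deg)
= 6 * 9.81 * 2.7 * 0.5446
= 86.5551 Nm


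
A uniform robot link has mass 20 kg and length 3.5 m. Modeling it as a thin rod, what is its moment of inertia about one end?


I = (1/3) * m * L^2
= (1/3) * 20 * 3.5^2
= 0.333333 * 20 * 12.25
= 81.6667 kg*m^2


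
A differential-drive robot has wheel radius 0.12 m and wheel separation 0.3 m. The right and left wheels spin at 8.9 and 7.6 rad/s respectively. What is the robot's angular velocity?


vR = r*wR = 0.12*8.9 = 1.068 m/s
vL = r*wL = 0.12*7.6 = 0.912 m/s
v = (vR+vL)/2 = 0.99 m/s
omega = (vR-vL)/L = 0.52 rad/s
angular velocity = 0.52 rad/s


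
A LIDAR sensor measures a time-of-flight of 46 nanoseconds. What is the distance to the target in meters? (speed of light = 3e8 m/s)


tof = 46 ns = 4.6e-08 s
dist = c * tof / 2
= 3e8 * 4.6e-08 / 2
= 6.9 m


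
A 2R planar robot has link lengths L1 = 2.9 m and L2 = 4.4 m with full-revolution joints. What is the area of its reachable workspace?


r_max = L1 + L2 = 7.3 m
r_min = |L1 - L2| = 1.5 m
Area = pi*(r_max^2 - r_min^2)
= pi*(53.29 - 2.25)
= pi * 51.04
= 160.3469 m^2


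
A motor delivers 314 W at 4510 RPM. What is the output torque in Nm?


omega = 4510 * 2*pi/60 = 472.2861 rad/s
tau = P / omega = 314 / 472.2861
= 0.6649 Nm


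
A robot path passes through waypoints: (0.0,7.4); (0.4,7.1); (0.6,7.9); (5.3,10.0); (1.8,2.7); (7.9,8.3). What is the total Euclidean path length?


Segment lengths:
  seg1 = sqrt((0.4)^2 + (-0.3)^2) = 0.5
  seg2 = sqrt((0.2)^2 + (0.8)^2) = 0.8246
  seg3 = sqrt((4.7)^2 + (2.1)^2) = 5.1478
  seg4 = sqrt((-3.5)^2 + (-7.3)^2) = 8.0957
  seg5 = sqrt((6.1)^2 + (5.6)^2) = 8.2807
Total = 22.8488


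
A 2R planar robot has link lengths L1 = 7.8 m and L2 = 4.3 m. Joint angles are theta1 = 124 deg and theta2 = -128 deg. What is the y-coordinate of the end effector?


Convert angles to radians: theta1 = 2.1642, theta2 = -2.234
y = L1*sin(theta1) + L2*sin(theta1+theta2)
y = 6.4665 + -0.3
y = 6.1665


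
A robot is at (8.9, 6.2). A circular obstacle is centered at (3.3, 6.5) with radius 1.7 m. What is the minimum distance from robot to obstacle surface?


center_dist = sqrt((8.9-3.3)^2 + (6.2-6.5)^2)
= sqrt(31.36 + 0.09)
= 5.608
min_dist = center_dist - radius = 5.608 - 1.7 = 3.908 m


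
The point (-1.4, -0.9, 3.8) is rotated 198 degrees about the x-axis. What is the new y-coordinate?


Rotation about x-axis: y' = y*cos(theta) - z*sin(theta)
= -0.9 * -0.9511 - 3.8 * -0.309
= 2.0302


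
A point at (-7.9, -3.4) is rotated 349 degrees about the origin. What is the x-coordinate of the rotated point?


x' = x*cos(theta) - y*sin(theta)
cos(349 deg) = 0.9816, sin(349 deg) = -0.1908
x' = -7.9 * 0.9816 - -3.4 * -0.1908
= -7.7549 - 0.6488
= -8.4036


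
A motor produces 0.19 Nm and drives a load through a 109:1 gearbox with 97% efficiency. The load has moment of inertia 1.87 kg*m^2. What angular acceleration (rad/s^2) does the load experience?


tau_out = tau_motor * N * eta
= 0.19 * 109 * 0.97 = 20.0887 Nm
alpha = tau_out / I = 20.0887 / 1.87
= 10.7426 rad/s^2


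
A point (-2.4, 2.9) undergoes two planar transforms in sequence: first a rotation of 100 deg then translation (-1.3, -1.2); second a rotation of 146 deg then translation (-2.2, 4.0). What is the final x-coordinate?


After transform 1:
x1 = cos(100)*-2.4 - sin(100)*2.9 + -1.3 = -3.7392
y1 = sin(100)*-2.4 + cos(100)*2.9 + -1.2 = -4.0671
After transform 2:
x2 = cos(146)*-3.7392 - sin(146)*-4.0671 + -2.2
= 3.1742


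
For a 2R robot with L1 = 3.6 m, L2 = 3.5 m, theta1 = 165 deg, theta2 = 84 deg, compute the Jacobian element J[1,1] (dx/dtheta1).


J[1,1] = -L1*sin(t1) - L2*sin(t1+t2)
= -3.6*sin(165) - 3.5*sin(249)
= 2.3358


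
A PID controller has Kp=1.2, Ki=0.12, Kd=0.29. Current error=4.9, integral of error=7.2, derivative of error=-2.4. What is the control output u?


u = Kp*e + Ki*int(e) + Kd*de/dt
= 1.2*4.9 + 0.12*7.2 + 0.29*(-2.4)
= 5.88 + 0.864 + -0.696
= 6.048


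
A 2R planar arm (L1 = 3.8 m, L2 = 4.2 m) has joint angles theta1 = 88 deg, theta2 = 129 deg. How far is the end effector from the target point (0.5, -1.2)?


End effector via forward kinematics:
x = L1*cos(t1) + L2*cos(t1+t2) = -3.2217
y = L1*sin(t1) + L2*sin(t1+t2) = 1.2701
Distance to target:
d = sqrt((0.5 - -3.2217)^2 + (-1.2 - 1.2701)^2)
= sqrt(13.8507 + 6.1012)
= 4.4668 m


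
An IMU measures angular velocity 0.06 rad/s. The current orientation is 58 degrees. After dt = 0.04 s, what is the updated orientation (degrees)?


delta_theta = w * dt = 0.06 * 0.04 = 0.0024 rad
= 0.1375 deg
theta_new = 58 + 0.1375 = 58.1375 deg


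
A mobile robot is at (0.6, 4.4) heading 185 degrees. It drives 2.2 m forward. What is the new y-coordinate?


y_new = y0 + d*sin(theta)
= 4.4 + 2.2*sin(185)
= 4.4 + -0.1917
= 4.2083


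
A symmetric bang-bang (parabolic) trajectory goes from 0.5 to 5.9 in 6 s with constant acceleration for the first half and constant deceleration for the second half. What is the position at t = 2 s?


Symmetric rest-to-rest: each phase covers (pf-p0)/2 in time T/2. 0.5*a*(T/2)^2 = (pf-p0)/2 => a = 4*(pf-p0)/T^2
a = 4*(5.9-0.5)/6^2 = 0.6
t = 2 is in the acceleration phase (t <= T/2).
p = p0 + 0.5*a*t^2 = 0.5 + 0.5*0.6*2^2
= 1.7


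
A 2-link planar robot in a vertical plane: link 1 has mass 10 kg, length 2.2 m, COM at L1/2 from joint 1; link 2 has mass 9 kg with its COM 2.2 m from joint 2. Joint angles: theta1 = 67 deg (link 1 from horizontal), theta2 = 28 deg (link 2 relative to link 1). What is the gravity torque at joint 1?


Horizontal distance from joint 1 to link-1 COM:
  x_c1 = (L1/2)*cos(t1) = 1.1 * 0.3907 = 0.4298 m
Horizontal distance from joint 1 to link-2 COM:
  x_c2 = L1*cos(t1) + Lc2*cos(t1+t2)
       = 2.2*0.3907 + 2.2*-0.0872 = 0.6679 m
tau1 = m1*g*x_c1 + m2*g*x_c2
     = 10*9.81*0.4298 + 9*9.81*0.6679
     = 42.1638 + 58.9659
     = 101.1297 Nm


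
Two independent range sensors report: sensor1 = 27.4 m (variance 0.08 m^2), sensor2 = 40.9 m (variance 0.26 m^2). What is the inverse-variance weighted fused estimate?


w1 = (1/var1) / (1/var1 + 1/var2)
   = 12.5 / (12.5 + 3.8462) = 0.7647
w2 = 1 - w1 = 0.2353
fused = w1*s1 + w2*s2 = 20.9529 + 9.6235
= 30.5765 m


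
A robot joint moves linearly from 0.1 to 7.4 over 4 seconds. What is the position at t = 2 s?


s = t/T = 2/4 = 0.5
p(t) = p0 + (pf-p0)*s
= 0.1 + (7.4 - 0.1) * 0.5
= 3.75


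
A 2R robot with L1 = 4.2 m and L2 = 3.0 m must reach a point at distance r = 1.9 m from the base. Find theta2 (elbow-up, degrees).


cos(theta2) = (r^2 - L1^2 - L2^2) / (2*L1*L2)
cos(theta2) = (3.61 - 17.64 - 9.0) / 25.2
cos(theta2) = -0.913889
theta2 = 156.0484 degrees


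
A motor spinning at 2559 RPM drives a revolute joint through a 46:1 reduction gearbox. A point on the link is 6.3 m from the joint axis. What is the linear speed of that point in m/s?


omega_motor = 2559 * 2*pi/60 = 267.9779 rad/s
omega_joint = omega_motor / 46 = 5.8256 rad/s
v = omega_joint * r = 5.8256 * 6.3
= 36.7013 m/s


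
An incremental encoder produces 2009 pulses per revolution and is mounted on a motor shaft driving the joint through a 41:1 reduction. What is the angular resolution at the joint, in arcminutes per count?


counts per rev = 2009
effective counts at joint = 2009 * 41 = 82369
resolution = 360*60 / 82369
= 0.2622 arcmin/count


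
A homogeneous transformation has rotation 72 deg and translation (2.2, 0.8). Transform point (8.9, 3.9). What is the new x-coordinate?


x' = cos(theta)*px - sin(theta)*py + tx
= 0.309*8.9 - 0.9511*3.9 + 2.2
= 1.2411


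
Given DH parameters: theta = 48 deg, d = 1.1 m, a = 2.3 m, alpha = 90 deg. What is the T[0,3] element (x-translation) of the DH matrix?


T[0,3] = a * cos(theta)
= 2.3 * cos(48 deg)
= 2.3 * 0.6691
= 1.539


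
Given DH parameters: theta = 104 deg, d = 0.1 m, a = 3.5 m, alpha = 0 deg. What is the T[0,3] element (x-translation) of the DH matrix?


T[0,3] = a * cos(theta)
= 3.5 * cos(104 deg)
= 3.5 * -0.2419
= -0.8467


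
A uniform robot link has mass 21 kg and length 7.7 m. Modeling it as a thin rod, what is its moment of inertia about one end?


I = (1/3) * m * L^2
= (1/3) * 21 * 7.7^2
= 0.333333 * 21 * 59.29
= 415.03 kg*m^2


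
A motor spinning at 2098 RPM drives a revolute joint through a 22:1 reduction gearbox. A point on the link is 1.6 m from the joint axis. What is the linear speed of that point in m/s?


omega_motor = 2098 * 2*pi/60 = 219.702 rad/s
omega_joint = omega_motor / 22 = 9.9865 rad/s
v = omega_joint * r = 9.9865 * 1.6
= 15.9783 m/s


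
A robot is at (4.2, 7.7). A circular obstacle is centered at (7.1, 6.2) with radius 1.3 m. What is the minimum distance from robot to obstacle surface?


center_dist = sqrt((4.2-7.1)^2 + (7.7-6.2)^2)
= sqrt(8.41 + 2.25)
= 3.265
min_dist = center_dist - radius = 3.265 - 1.3 = 1.965 m


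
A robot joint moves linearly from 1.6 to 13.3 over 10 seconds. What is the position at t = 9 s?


s = t/T = 9/10 = 0.9
p(t) = p0 + (pf-p0)*s
= 1.6 + (13.3 - 1.6) * 0.9
= 12.13


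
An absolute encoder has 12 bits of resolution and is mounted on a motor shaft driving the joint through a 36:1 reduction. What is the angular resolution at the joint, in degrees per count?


counts = 2^12 = 4096
effective counts at joint = 4096 * 36 = 147456
resolution = 360 / 147456
= 0.0024 deg/count


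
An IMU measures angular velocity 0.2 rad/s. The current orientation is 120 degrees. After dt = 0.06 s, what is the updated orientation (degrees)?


delta_theta = w * dt = 0.2 * 0.06 = 0.012 rad
= 0.6875 deg
theta_new = 120 + 0.6875 = 120.6875 deg


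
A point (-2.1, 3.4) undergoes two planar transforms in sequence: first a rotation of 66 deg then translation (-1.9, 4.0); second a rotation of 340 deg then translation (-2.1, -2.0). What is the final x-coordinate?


After transform 1:
x1 = cos(66)*-2.1 - sin(66)*3.4 + -1.9 = -5.8602
y1 = sin(66)*-2.1 + cos(66)*3.4 + 4.0 = 3.4645
After transform 2:
x2 = cos(340)*-5.8602 - sin(340)*3.4645 + -2.1
= -6.4219


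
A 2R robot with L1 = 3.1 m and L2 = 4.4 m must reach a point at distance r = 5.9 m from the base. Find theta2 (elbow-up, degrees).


cos(theta2) = (r^2 - L1^2 - L2^2) / (2*L1*L2)
cos(theta2) = (34.81 - 9.61 - 19.36) / 27.28
cos(theta2) = 0.214076
theta2 = 77.6387 degrees


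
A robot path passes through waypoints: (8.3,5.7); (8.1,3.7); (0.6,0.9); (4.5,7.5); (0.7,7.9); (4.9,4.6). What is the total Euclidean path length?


Segment lengths:
  seg1 = sqrt((-0.2)^2 + (-2.0)^2) = 2.01
  seg2 = sqrt((-7.5)^2 + (-2.8)^2) = 8.0056
  seg3 = sqrt((3.9)^2 + (6.6)^2) = 7.6662
  seg4 = sqrt((-3.8)^2 + (0.4)^2) = 3.821
  seg5 = sqrt((4.2)^2 + (-3.3)^2) = 5.3413
Total = 26.8441


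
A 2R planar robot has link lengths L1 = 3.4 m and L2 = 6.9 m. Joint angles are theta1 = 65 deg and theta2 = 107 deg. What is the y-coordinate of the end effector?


Convert angles to radians: theta1 = 1.1345, theta2 = 1.8675
y = L1*sin(theta1) + L2*sin(theta1+theta2)
y = 3.0814 + 0.9603
y = 4.0417


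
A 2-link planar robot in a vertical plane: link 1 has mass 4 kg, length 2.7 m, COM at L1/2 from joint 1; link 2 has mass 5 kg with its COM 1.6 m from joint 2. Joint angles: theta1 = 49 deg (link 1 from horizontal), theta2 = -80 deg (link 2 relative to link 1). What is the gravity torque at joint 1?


Horizontal distance from joint 1 to link-1 COM:
  x_c1 = (L1/2)*cos(t1) = 1.35 * 0.6561 = 0.8857 m
Horizontal distance from joint 1 to link-2 COM:
  x_c2 = L1*cos(t1) + Lc2*cos(t1+t2)
       = 2.7*0.6561 + 1.6*0.8572 = 3.1428 m
tau1 = m1*g*x_c1 + m2*g*x_c2
     = 4*9.81*0.8857 + 5*9.81*3.1428
     = 34.7541 + 154.1557
     = 188.9097 Nm


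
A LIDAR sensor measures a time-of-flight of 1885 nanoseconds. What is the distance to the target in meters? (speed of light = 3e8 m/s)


tof = 1885 ns = 1.885e-06 s
dist = c * tof / 2
= 3e8 * 1.885e-06 / 2
= 282.75 m


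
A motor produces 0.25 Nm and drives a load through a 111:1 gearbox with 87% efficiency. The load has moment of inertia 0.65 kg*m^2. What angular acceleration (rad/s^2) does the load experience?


tau_out = tau_motor * N * eta
= 0.25 * 111 * 0.87 = 24.1425 Nm
alpha = tau_out / I = 24.1425 / 0.65
= 37.1423 rad/s^2


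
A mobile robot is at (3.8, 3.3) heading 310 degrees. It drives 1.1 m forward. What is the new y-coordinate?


y_new = y0 + d*sin(theta)
= 3.3 + 1.1*sin(310)
= 3.3 + -0.8426
= 2.4574


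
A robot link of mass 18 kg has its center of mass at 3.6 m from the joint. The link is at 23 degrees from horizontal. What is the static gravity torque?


tau = m*g*L*cos(angle)
= 18 * 9.81 * 3.6 * cos(23 deg)
= 18 * 9.81 * 3.6 * 0.9205
= 585.1539 Nm


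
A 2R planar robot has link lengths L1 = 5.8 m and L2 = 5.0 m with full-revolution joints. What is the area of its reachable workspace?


r_max = L1 + L2 = 10.8 m
r_min = |L1 - L2| = 0.8 m
Area = pi*(r_max^2 - r_min^2)
= pi*(116.64 - 0.64)
= pi * 116.0
= 364.4247 m^2


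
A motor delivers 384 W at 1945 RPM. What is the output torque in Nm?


omega = 1945 * 2*pi/60 = 203.6799 rad/s
tau = P / omega = 384 / 203.6799
= 1.8853 Nm


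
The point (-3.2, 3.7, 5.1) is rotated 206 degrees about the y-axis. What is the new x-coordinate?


Rotation about y-axis: x' = x*cos(theta) + z*sin(theta)
= -3.2 * -0.8988 + 5.1 * -0.4384
= 0.6404


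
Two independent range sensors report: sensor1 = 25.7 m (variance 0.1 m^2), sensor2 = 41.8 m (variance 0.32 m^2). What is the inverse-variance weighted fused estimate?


w1 = (1/var1) / (1/var1 + 1/var2)
   = 10.0 / (10.0 + 3.125) = 0.7619
w2 = 1 - w1 = 0.2381
fused = w1*s1 + w2*s2 = 19.581 + 9.9524
= 29.5333 m


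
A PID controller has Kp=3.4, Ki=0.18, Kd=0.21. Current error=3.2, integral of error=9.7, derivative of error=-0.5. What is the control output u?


u = Kp*e + Ki*int(e) + Kd*de/dt
= 3.4*3.2 + 0.18*9.7 + 0.21*(-0.5)
= 10.88 + 1.746 + -0.105
= 12.521


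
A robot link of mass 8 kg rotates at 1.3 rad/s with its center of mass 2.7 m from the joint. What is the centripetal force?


F = m * omega^2 * r
= 8 * 1.3^2 * 2.7
= 8 * 1.69 * 2.7
= 36.504 N


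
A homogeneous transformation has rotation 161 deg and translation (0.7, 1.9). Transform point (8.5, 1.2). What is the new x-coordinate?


x' = cos(theta)*px - sin(theta)*py + tx
= -0.9455*8.5 - 0.3256*1.2 + 0.7
= -7.7276


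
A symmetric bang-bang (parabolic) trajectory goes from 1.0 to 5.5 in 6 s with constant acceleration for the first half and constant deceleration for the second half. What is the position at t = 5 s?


Symmetric rest-to-rest: each phase covers (pf-p0)/2 in time T/2. 0.5*a*(T/2)^2 = (pf-p0)/2 => a = 4*(pf-p0)/T^2
a = 4*(5.5-1.0)/6^2 = 0.5
t = 5 is in the deceleration phase (t > T/2).
p = pf - 0.5*a*(T-t)^2 = 5.5 - 0.5*0.5*1^2
= 5.25


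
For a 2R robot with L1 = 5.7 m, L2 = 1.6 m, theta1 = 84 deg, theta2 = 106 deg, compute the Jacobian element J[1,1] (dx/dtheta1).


J[1,1] = -L1*sin(t1) - L2*sin(t1+t2)
= -5.7*sin(84) - 1.6*sin(190)
= -5.3909


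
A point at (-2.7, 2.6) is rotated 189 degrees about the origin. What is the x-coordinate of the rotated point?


x' = x*cos(theta) - y*sin(theta)
cos(189 deg) = -0.9877, sin(189 deg) = -0.1564
x' = -2.7 * -0.9877 - 2.6 * -0.1564
= 2.6668 - -0.4067
= 3.0735


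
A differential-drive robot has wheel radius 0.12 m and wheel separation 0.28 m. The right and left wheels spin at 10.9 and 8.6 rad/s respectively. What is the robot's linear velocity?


vR = r*wR = 0.12*10.9 = 1.308 m/s
vL = r*wL = 0.12*8.6 = 1.032 m/s
v = (vR+vL)/2 = 1.17 m/s
omega = (vR-vL)/L = 0.9857 rad/s
linear velocity = 1.17 m/s


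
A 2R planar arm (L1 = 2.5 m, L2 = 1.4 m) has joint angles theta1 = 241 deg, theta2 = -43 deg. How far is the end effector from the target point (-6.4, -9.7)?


End effector via forward kinematics:
x = L1*cos(t1) + L2*cos(t1+t2) = -2.5435
y = L1*sin(t1) + L2*sin(t1+t2) = -2.6192
Distance to target:
d = sqrt((-6.4 - -2.5435)^2 + (-9.7 - -2.6192)^2)
= sqrt(14.8726 + 50.1381)
= 8.0629 m


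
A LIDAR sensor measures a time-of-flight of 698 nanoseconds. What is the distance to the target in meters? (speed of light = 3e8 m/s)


tof = 698 ns = 6.98e-07 s
dist = c * tof / 2
= 3e8 * 6.98e-07 / 2
= 104.7 m


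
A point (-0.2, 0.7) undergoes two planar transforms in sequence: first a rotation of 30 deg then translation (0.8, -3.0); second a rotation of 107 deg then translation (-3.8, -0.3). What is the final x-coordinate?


After transform 1:
x1 = cos(30)*-0.2 - sin(30)*0.7 + 0.8 = 0.2768
y1 = sin(30)*-0.2 + cos(30)*0.7 + -3.0 = -2.4938
After transform 2:
x2 = cos(107)*0.2768 - sin(107)*-2.4938 + -3.8
= -1.4961


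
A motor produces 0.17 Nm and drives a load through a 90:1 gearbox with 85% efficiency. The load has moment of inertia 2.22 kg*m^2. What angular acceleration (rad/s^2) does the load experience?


tau_out = tau_motor * N * eta
= 0.17 * 90 * 0.85 = 13.005 Nm
alpha = tau_out / I = 13.005 / 2.22
= 5.8581 rad/s^2


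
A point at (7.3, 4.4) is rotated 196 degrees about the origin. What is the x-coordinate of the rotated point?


x' = x*cos(theta) - y*sin(theta)
cos(196 deg) = -0.9613, sin(196 deg) = -0.2756
x' = 7.3 * -0.9613 - 4.4 * -0.2756
= -7.0172 - -1.2128
= -5.8044


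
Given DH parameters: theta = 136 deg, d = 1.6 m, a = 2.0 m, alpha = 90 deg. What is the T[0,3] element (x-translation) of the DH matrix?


T[0,3] = a * cos(theta)
= 2.0 * cos(136 deg)
= 2.0 * -0.7193
= -1.4387


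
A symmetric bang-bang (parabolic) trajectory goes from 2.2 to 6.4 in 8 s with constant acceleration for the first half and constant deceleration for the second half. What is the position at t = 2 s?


Symmetric rest-to-rest: each phase covers (pf-p0)/2 in time T/2. 0.5*a*(T/2)^2 = (pf-p0)/2 => a = 4*(pf-p0)/T^2
a = 4*(6.4-2.2)/8^2 = 0.2625
t = 2 is in the acceleration phase (t <= T/2).
p = p0 + 0.5*a*t^2 = 2.2 + 0.5*0.2625*2^2
= 2.725


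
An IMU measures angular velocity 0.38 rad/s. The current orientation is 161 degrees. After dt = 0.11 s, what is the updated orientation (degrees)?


delta_theta = w * dt = 0.38 * 0.11 = 0.0418 rad
= 2.395 deg
theta_new = 161 + 2.395 = 163.395 deg


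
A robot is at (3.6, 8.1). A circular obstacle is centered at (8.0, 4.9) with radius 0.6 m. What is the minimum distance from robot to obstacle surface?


center_dist = sqrt((3.6-8.0)^2 + (8.1-4.9)^2)
= sqrt(19.36 + 10.24)
= 5.4406
min_dist = center_dist - radius = 5.4406 - 0.6 = 4.8406 m


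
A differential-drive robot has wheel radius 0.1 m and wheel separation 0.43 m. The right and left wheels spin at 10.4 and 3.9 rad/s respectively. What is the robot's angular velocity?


vR = r*wR = 0.1*10.4 = 1.04 m/s
vL = r*wL = 0.1*3.9 = 0.39 m/s
v = (vR+vL)/2 = 0.715 m/s
omega = (vR-vL)/L = 1.5116 rad/s
angular velocity = 1.5116 rad/s


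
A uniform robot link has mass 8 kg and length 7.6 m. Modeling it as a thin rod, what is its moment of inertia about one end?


I = (1/3) * m * L^2
= (1/3) * 8 * 7.6^2
= 0.333333 * 8 * 57.76
= 154.0267 kg*m^2


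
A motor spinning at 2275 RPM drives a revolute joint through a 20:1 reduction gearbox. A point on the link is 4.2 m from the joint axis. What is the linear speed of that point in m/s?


omega_motor = 2275 * 2*pi/60 = 238.2374 rad/s
omega_joint = omega_motor / 20 = 11.9119 rad/s
v = omega_joint * r = 11.9119 * 4.2
= 50.0299 m/s


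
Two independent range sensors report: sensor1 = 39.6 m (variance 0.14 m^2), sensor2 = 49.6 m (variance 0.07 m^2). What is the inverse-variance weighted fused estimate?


w1 = (1/var1) / (1/var1 + 1/var2)
   = 7.1429 / (7.1429 + 14.2857) = 0.3333
w2 = 1 - w1 = 0.6667
fused = w1*s1 + w2*s2 = 13.2 + 33.0667
= 46.2667 m


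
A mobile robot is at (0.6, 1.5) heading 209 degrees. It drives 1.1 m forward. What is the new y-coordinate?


y_new = y0 + d*sin(theta)
= 1.5 + 1.1*sin(209)
= 1.5 + -0.5333
= 0.9667


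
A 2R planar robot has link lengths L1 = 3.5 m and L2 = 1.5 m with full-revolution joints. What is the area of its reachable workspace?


r_max = L1 + L2 = 5.0 m
r_min = |L1 - L2| = 2.0 m
Area = pi*(r_max^2 - r_min^2)
= pi*(25.0 - 4.0)
= pi * 21.0
= 65.9734 m^2


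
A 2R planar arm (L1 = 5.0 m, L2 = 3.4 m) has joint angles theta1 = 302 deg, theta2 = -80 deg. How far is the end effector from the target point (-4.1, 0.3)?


End effector via forward kinematics:
x = L1*cos(t1) + L2*cos(t1+t2) = 0.1229
y = L1*sin(t1) + L2*sin(t1+t2) = -6.5153
Distance to target:
d = sqrt((-4.1 - 0.1229)^2 + (0.3 - -6.5153)^2)
= sqrt(17.8329 + 46.4481)
= 8.0175 m


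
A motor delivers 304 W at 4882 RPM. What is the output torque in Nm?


omega = 4882 * 2*pi/60 = 511.2418 rad/s
tau = P / omega = 304 / 511.2418
= 0.5946 Nm


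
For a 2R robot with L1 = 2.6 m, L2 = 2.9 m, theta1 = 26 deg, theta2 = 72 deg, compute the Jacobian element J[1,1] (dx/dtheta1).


J[1,1] = -L1*sin(t1) - L2*sin(t1+t2)
= -2.6*sin(26) - 2.9*sin(98)
= -4.0115


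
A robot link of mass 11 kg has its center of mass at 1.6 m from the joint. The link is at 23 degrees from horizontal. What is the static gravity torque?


tau = m*g*L*cos(angle)
= 11 * 9.81 * 1.6 * cos(23 deg)
= 11 * 9.81 * 1.6 * 0.9205
= 158.9307 Nm


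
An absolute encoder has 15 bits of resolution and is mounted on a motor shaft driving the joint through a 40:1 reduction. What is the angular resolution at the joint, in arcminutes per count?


counts = 2^15 = 32768
effective counts at joint = 32768 * 40 = 1310720
resolution = 360*60 / 1310720
= 0.0165 arcmin/count


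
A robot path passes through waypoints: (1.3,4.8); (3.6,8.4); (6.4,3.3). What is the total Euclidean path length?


Segment lengths:
  seg1 = sqrt((2.3)^2 + (3.6)^2) = 4.272
  seg2 = sqrt((2.8)^2 + (-5.1)^2) = 5.8181
Total = 10.0901


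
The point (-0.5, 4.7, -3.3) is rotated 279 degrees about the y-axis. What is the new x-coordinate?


Rotation about y-axis: x' = x*cos(theta) + z*sin(theta)
= -0.5 * 0.1564 + -3.3 * -0.9877
= 3.1812


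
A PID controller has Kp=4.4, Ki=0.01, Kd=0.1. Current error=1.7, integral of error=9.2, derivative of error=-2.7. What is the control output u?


u = Kp*e + Ki*int(e) + Kd*de/dt
= 4.4*1.7 + 0.01*9.2 + 0.1*(-2.7)
= 7.48 + 0.092 + -0.27
= 7.302


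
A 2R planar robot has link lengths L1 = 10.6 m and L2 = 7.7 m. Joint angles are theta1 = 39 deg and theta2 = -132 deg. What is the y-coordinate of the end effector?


Convert angles to radians: theta1 = 0.6807, theta2 = -2.3038
y = L1*sin(theta1) + L2*sin(theta1+theta2)
y = 6.6708 + -7.6894
y = -1.0187


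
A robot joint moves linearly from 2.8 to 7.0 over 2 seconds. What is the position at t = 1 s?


s = t/T = 1/2 = 0.5
p(t) = p0 + (pf-p0)*s
= 2.8 + (7.0 - 2.8) * 0.5
= 4.9


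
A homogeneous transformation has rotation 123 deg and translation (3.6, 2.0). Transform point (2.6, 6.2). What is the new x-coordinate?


x' = cos(theta)*px - sin(theta)*py + tx
= -0.5446*2.6 - 0.8387*6.2 + 3.6
= -3.0158


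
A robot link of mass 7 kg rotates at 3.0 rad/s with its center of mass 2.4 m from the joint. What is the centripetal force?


F = m * omega^2 * r
= 7 * 3.0^2 * 2.4
= 7 * 9.0 * 2.4
= 151.2 N


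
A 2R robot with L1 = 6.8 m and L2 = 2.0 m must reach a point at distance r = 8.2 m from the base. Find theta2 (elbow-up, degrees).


cos(theta2) = (r^2 - L1^2 - L2^2) / (2*L1*L2)
cos(theta2) = (67.24 - 46.24 - 4.0) / 27.2
cos(theta2) = 0.625
theta2 = 51.3178 degrees


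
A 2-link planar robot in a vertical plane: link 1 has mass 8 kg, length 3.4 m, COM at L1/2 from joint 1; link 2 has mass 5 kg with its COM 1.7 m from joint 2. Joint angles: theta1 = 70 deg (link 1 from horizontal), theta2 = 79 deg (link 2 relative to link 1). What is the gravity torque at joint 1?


Horizontal distance from joint 1 to link-1 COM:
  x_c1 = (L1/2)*cos(t1) = 1.7 * 0.342 = 0.5814 m
Horizontal distance from joint 1 to link-2 COM:
  x_c2 = L1*cos(t1) + Lc2*cos(t1+t2)
       = 3.4*0.342 + 1.7*-0.8572 = -0.2943 m
tau1 = m1*g*x_c1 + m2*g*x_c2
     = 8*9.81*0.5814 + 5*9.81*-0.2943
     = 45.631 + -14.4362
     = 31.1948 Nm


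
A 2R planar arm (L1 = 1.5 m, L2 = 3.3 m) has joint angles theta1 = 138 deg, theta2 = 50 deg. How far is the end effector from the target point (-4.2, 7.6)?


End effector via forward kinematics:
x = L1*cos(t1) + L2*cos(t1+t2) = -4.3826
y = L1*sin(t1) + L2*sin(t1+t2) = 0.5444
Distance to target:
d = sqrt((-4.2 - -4.3826)^2 + (7.6 - 0.5444)^2)
= sqrt(0.0333 + 49.7811)
= 7.0579 m


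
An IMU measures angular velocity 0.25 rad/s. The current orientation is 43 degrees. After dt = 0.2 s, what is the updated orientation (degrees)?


delta_theta = w * dt = 0.25 * 0.2 = 0.05 rad
= 2.8648 deg
theta_new = 43 + 2.8648 = 45.8648 deg


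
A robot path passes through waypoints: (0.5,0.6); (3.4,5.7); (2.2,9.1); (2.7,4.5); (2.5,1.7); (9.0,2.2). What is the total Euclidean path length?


Segment lengths:
  seg1 = sqrt((2.9)^2 + (5.1)^2) = 5.8669
  seg2 = sqrt((-1.2)^2 + (3.4)^2) = 3.6056
  seg3 = sqrt((0.5)^2 + (-4.6)^2) = 4.6271
  seg4 = sqrt((-0.2)^2 + (-2.8)^2) = 2.8071
  seg5 = sqrt((6.5)^2 + (0.5)^2) = 6.5192
Total = 23.4258


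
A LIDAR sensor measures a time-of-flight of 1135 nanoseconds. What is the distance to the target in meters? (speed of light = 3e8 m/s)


tof = 1135 ns = 1.135e-06 s
dist = c * tof / 2
= 3e8 * 1.135e-06 / 2
= 170.25 m


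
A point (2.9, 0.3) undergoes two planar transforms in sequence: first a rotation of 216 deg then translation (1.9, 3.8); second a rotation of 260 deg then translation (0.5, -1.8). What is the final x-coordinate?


After transform 1:
x1 = cos(216)*2.9 - sin(216)*0.3 + 1.9 = -0.2698
y1 = sin(216)*2.9 + cos(216)*0.3 + 3.8 = 1.8527
After transform 2:
x2 = cos(260)*-0.2698 - sin(260)*1.8527 + 0.5
= 2.3714


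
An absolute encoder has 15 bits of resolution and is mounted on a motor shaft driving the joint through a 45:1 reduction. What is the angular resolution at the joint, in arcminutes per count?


counts = 2^15 = 32768
effective counts at joint = 32768 * 45 = 1474560
resolution = 360*60 / 1474560
= 0.0146 arcmin/count


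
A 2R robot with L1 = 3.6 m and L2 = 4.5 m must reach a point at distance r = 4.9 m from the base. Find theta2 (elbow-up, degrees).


cos(theta2) = (r^2 - L1^2 - L2^2) / (2*L1*L2)
cos(theta2) = (24.01 - 12.96 - 20.25) / 32.4
cos(theta2) = -0.283951
theta2 = 106.4961 degrees


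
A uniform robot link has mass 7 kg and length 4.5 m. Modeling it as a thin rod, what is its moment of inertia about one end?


I = (1/3) * m * L^2
= (1/3) * 7 * 4.5^2
= 0.333333 * 7 * 20.25
= 47.25 kg*m^2


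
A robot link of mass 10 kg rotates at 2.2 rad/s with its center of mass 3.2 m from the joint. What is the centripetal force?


F = m * omega^2 * r
= 10 * 2.2^2 * 3.2
= 10 * 4.84 * 3.2
= 154.88 N


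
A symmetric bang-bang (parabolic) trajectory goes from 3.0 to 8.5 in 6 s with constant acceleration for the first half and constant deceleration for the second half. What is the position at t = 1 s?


Symmetric rest-to-rest: each phase covers (pf-p0)/2 in time T/2. 0.5*a*(T/2)^2 = (pf-p0)/2 => a = 4*(pf-p0)/T^2
a = 4*(8.5-3.0)/6^2 = 0.6111
t = 1 is in the acceleration phase (t <= T/2).
p = p0 + 0.5*a*t^2 = 3.0 + 0.5*0.6111*1^2
= 3.3056


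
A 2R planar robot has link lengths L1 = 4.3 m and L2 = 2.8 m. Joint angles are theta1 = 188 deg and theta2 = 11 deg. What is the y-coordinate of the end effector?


Convert angles to radians: theta1 = 3.2812, theta2 = 0.192
y = L1*sin(theta1) + L2*sin(theta1+theta2)
y = -0.5984 + -0.9116
y = -1.51


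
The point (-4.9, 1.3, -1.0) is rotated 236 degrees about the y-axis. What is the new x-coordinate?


Rotation about y-axis: x' = x*cos(theta) + z*sin(theta)
= -4.9 * -0.5592 + -1.0 * -0.829
= 3.5691


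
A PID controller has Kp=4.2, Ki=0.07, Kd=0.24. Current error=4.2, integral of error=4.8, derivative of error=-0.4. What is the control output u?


u = Kp*e + Ki*int(e) + Kd*de/dt
= 4.2*4.2 + 0.07*4.8 + 0.24*(-0.4)
= 17.64 + 0.336 + -0.096
= 17.88


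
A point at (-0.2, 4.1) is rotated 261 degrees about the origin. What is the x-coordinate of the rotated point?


x' = x*cos(theta) - y*sin(theta)
cos(261 deg) = -0.1564, sin(261 deg) = -0.9877
x' = -0.2 * -0.1564 - 4.1 * -0.9877
= 0.0313 - -4.0495
= 4.0808


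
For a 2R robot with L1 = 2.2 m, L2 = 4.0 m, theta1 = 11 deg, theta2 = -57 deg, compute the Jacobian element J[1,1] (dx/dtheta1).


J[1,1] = -L1*sin(t1) - L2*sin(t1+t2)
= -2.2*sin(11) - 4.0*sin(-46)
= 2.4576


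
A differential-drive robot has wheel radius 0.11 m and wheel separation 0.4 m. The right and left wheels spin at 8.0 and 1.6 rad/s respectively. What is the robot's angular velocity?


vR = r*wR = 0.11*8.0 = 0.88 m/s
vL = r*wL = 0.11*1.6 = 0.176 m/s
v = (vR+vL)/2 = 0.528 m/s
omega = (vR-vL)/L = 1.76 rad/s
angular velocity = 1.76 rad/s
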